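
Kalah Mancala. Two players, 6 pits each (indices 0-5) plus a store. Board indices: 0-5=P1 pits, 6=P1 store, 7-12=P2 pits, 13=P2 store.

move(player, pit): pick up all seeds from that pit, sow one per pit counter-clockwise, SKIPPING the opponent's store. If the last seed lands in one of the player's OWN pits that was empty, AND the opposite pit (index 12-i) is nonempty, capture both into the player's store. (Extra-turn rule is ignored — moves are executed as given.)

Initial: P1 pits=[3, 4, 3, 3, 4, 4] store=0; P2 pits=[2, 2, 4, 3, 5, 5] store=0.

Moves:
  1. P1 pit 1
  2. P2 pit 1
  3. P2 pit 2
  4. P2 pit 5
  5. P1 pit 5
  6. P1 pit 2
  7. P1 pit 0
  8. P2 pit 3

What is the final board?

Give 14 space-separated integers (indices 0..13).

Move 1: P1 pit1 -> P1=[3,0,4,4,5,5](0) P2=[2,2,4,3,5,5](0)
Move 2: P2 pit1 -> P1=[3,0,4,4,5,5](0) P2=[2,0,5,4,5,5](0)
Move 3: P2 pit2 -> P1=[4,0,4,4,5,5](0) P2=[2,0,0,5,6,6](1)
Move 4: P2 pit5 -> P1=[5,1,5,5,6,5](0) P2=[2,0,0,5,6,0](2)
Move 5: P1 pit5 -> P1=[5,1,5,5,6,0](1) P2=[3,1,1,6,6,0](2)
Move 6: P1 pit2 -> P1=[5,1,0,6,7,1](2) P2=[4,1,1,6,6,0](2)
Move 7: P1 pit0 -> P1=[0,2,1,7,8,2](2) P2=[4,1,1,6,6,0](2)
Move 8: P2 pit3 -> P1=[1,3,2,7,8,2](2) P2=[4,1,1,0,7,1](3)

Answer: 1 3 2 7 8 2 2 4 1 1 0 7 1 3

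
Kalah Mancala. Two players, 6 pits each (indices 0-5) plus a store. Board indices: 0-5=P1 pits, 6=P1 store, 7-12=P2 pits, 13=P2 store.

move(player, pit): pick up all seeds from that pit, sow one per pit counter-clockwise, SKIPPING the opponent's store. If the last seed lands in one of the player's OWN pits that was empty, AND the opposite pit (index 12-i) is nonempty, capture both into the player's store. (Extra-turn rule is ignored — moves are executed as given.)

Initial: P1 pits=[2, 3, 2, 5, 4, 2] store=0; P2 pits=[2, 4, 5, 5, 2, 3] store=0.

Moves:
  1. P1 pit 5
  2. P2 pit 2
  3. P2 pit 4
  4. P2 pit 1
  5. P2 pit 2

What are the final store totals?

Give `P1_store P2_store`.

Answer: 1 2

Derivation:
Move 1: P1 pit5 -> P1=[2,3,2,5,4,0](1) P2=[3,4,5,5,2,3](0)
Move 2: P2 pit2 -> P1=[3,3,2,5,4,0](1) P2=[3,4,0,6,3,4](1)
Move 3: P2 pit4 -> P1=[4,3,2,5,4,0](1) P2=[3,4,0,6,0,5](2)
Move 4: P2 pit1 -> P1=[4,3,2,5,4,0](1) P2=[3,0,1,7,1,6](2)
Move 5: P2 pit2 -> P1=[4,3,2,5,4,0](1) P2=[3,0,0,8,1,6](2)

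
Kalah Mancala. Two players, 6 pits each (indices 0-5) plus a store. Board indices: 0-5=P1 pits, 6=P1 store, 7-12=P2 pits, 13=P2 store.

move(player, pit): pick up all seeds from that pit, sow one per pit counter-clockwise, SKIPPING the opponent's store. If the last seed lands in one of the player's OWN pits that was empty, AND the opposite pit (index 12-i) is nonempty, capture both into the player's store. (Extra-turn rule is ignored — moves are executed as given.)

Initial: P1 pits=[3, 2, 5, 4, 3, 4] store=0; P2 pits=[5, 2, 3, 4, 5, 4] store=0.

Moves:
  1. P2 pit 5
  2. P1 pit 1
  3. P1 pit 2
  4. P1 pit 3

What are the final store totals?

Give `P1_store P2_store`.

Move 1: P2 pit5 -> P1=[4,3,6,4,3,4](0) P2=[5,2,3,4,5,0](1)
Move 2: P1 pit1 -> P1=[4,0,7,5,4,4](0) P2=[5,2,3,4,5,0](1)
Move 3: P1 pit2 -> P1=[4,0,0,6,5,5](1) P2=[6,3,4,4,5,0](1)
Move 4: P1 pit3 -> P1=[4,0,0,0,6,6](2) P2=[7,4,5,4,5,0](1)

Answer: 2 1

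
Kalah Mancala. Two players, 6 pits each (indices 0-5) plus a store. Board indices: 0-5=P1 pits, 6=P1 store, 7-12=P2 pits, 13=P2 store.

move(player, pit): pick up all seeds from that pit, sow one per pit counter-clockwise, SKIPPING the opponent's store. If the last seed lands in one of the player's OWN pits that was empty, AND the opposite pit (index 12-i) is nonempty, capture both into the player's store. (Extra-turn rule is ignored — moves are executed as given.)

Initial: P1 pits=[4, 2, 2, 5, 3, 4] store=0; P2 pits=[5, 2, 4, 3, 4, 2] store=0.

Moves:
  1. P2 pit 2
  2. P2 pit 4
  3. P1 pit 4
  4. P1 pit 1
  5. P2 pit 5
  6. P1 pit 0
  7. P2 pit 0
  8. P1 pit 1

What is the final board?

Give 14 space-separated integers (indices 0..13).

Answer: 0 0 7 8 1 6 5 0 1 1 5 1 1 4

Derivation:
Move 1: P2 pit2 -> P1=[4,2,2,5,3,4](0) P2=[5,2,0,4,5,3](1)
Move 2: P2 pit4 -> P1=[5,3,3,5,3,4](0) P2=[5,2,0,4,0,4](2)
Move 3: P1 pit4 -> P1=[5,3,3,5,0,5](1) P2=[6,2,0,4,0,4](2)
Move 4: P1 pit1 -> P1=[5,0,4,6,0,5](4) P2=[6,0,0,4,0,4](2)
Move 5: P2 pit5 -> P1=[6,1,5,6,0,5](4) P2=[6,0,0,4,0,0](3)
Move 6: P1 pit0 -> P1=[0,2,6,7,1,6](5) P2=[6,0,0,4,0,0](3)
Move 7: P2 pit0 -> P1=[0,2,6,7,1,6](5) P2=[0,1,1,5,1,1](4)
Move 8: P1 pit1 -> P1=[0,0,7,8,1,6](5) P2=[0,1,1,5,1,1](4)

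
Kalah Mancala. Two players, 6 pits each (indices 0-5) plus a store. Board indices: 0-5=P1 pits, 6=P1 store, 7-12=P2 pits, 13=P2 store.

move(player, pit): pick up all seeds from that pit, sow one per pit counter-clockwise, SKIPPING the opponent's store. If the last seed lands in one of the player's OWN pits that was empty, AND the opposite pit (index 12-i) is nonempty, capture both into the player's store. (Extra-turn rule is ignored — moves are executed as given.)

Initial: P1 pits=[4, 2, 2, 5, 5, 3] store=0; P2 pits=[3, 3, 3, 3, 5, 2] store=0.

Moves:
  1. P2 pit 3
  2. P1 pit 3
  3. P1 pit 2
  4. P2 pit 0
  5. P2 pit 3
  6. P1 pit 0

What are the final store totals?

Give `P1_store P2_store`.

Move 1: P2 pit3 -> P1=[4,2,2,5,5,3](0) P2=[3,3,3,0,6,3](1)
Move 2: P1 pit3 -> P1=[4,2,2,0,6,4](1) P2=[4,4,3,0,6,3](1)
Move 3: P1 pit2 -> P1=[4,2,0,1,7,4](1) P2=[4,4,3,0,6,3](1)
Move 4: P2 pit0 -> P1=[4,2,0,1,7,4](1) P2=[0,5,4,1,7,3](1)
Move 5: P2 pit3 -> P1=[4,2,0,1,7,4](1) P2=[0,5,4,0,8,3](1)
Move 6: P1 pit0 -> P1=[0,3,1,2,8,4](1) P2=[0,5,4,0,8,3](1)

Answer: 1 1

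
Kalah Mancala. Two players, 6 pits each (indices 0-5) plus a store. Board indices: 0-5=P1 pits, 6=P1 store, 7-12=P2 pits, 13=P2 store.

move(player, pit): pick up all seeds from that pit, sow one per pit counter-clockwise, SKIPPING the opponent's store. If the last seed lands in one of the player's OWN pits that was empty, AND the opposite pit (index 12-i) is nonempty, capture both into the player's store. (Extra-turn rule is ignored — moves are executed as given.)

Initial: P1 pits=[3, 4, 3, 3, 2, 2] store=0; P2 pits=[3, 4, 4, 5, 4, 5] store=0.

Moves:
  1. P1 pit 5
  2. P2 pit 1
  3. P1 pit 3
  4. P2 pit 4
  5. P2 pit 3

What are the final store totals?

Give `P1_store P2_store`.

Move 1: P1 pit5 -> P1=[3,4,3,3,2,0](1) P2=[4,4,4,5,4,5](0)
Move 2: P2 pit1 -> P1=[3,4,3,3,2,0](1) P2=[4,0,5,6,5,6](0)
Move 3: P1 pit3 -> P1=[3,4,3,0,3,1](2) P2=[4,0,5,6,5,6](0)
Move 4: P2 pit4 -> P1=[4,5,4,0,3,1](2) P2=[4,0,5,6,0,7](1)
Move 5: P2 pit3 -> P1=[5,6,5,0,3,1](2) P2=[4,0,5,0,1,8](2)

Answer: 2 2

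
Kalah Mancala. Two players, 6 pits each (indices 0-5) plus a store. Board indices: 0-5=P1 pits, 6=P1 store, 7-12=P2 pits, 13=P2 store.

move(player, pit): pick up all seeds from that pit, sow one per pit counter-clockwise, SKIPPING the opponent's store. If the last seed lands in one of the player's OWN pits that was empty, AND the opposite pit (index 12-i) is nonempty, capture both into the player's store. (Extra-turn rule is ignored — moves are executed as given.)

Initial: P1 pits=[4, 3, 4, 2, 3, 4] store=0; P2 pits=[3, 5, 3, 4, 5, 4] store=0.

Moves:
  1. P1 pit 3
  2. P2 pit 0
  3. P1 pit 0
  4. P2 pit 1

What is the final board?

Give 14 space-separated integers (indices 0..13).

Answer: 1 4 5 1 5 5 0 0 0 5 6 6 5 1

Derivation:
Move 1: P1 pit3 -> P1=[4,3,4,0,4,5](0) P2=[3,5,3,4,5,4](0)
Move 2: P2 pit0 -> P1=[4,3,4,0,4,5](0) P2=[0,6,4,5,5,4](0)
Move 3: P1 pit0 -> P1=[0,4,5,1,5,5](0) P2=[0,6,4,5,5,4](0)
Move 4: P2 pit1 -> P1=[1,4,5,1,5,5](0) P2=[0,0,5,6,6,5](1)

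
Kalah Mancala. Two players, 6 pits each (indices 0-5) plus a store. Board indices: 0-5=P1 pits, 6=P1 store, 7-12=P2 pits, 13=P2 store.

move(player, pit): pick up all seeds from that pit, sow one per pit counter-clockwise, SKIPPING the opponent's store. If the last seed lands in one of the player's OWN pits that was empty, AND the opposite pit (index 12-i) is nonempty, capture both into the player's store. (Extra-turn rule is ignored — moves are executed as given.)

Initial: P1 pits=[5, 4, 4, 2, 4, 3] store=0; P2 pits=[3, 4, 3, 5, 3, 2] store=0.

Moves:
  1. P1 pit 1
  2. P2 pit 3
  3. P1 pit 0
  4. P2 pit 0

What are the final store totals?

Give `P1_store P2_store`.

Answer: 1 8

Derivation:
Move 1: P1 pit1 -> P1=[5,0,5,3,5,4](0) P2=[3,4,3,5,3,2](0)
Move 2: P2 pit3 -> P1=[6,1,5,3,5,4](0) P2=[3,4,3,0,4,3](1)
Move 3: P1 pit0 -> P1=[0,2,6,4,6,5](1) P2=[3,4,3,0,4,3](1)
Move 4: P2 pit0 -> P1=[0,2,0,4,6,5](1) P2=[0,5,4,0,4,3](8)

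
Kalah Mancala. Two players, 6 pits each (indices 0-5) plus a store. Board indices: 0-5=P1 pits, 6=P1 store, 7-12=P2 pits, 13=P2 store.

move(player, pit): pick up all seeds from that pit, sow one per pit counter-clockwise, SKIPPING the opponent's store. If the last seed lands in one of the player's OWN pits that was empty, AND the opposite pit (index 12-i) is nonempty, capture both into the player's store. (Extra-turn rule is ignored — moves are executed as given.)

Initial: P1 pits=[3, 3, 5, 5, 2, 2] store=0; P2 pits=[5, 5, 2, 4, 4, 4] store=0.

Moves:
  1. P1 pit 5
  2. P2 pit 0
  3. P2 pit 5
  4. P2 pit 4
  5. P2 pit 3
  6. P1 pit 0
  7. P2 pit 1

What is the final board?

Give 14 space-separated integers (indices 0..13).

Answer: 1 7 8 7 3 1 2 0 0 4 1 2 3 5

Derivation:
Move 1: P1 pit5 -> P1=[3,3,5,5,2,0](1) P2=[6,5,2,4,4,4](0)
Move 2: P2 pit0 -> P1=[3,3,5,5,2,0](1) P2=[0,6,3,5,5,5](1)
Move 3: P2 pit5 -> P1=[4,4,6,6,2,0](1) P2=[0,6,3,5,5,0](2)
Move 4: P2 pit4 -> P1=[5,5,7,6,2,0](1) P2=[0,6,3,5,0,1](3)
Move 5: P2 pit3 -> P1=[6,6,7,6,2,0](1) P2=[0,6,3,0,1,2](4)
Move 6: P1 pit0 -> P1=[0,7,8,7,3,1](2) P2=[0,6,3,0,1,2](4)
Move 7: P2 pit1 -> P1=[1,7,8,7,3,1](2) P2=[0,0,4,1,2,3](5)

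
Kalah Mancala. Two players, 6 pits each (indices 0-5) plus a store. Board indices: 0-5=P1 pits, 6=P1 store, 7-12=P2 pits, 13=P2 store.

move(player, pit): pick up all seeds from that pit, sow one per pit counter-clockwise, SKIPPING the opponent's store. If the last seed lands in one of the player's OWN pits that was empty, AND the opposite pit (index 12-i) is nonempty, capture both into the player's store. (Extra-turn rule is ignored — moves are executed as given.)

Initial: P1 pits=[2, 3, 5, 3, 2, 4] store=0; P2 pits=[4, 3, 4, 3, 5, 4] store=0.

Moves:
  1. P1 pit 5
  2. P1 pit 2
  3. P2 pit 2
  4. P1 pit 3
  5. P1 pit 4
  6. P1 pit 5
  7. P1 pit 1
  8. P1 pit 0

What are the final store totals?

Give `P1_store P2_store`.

Move 1: P1 pit5 -> P1=[2,3,5,3,2,0](1) P2=[5,4,5,3,5,4](0)
Move 2: P1 pit2 -> P1=[2,3,0,4,3,1](2) P2=[6,4,5,3,5,4](0)
Move 3: P2 pit2 -> P1=[3,3,0,4,3,1](2) P2=[6,4,0,4,6,5](1)
Move 4: P1 pit3 -> P1=[3,3,0,0,4,2](3) P2=[7,4,0,4,6,5](1)
Move 5: P1 pit4 -> P1=[3,3,0,0,0,3](4) P2=[8,5,0,4,6,5](1)
Move 6: P1 pit5 -> P1=[3,3,0,0,0,0](5) P2=[9,6,0,4,6,5](1)
Move 7: P1 pit1 -> P1=[3,0,1,1,0,0](12) P2=[9,0,0,4,6,5](1)
Move 8: P1 pit0 -> P1=[0,1,2,2,0,0](12) P2=[9,0,0,4,6,5](1)

Answer: 12 1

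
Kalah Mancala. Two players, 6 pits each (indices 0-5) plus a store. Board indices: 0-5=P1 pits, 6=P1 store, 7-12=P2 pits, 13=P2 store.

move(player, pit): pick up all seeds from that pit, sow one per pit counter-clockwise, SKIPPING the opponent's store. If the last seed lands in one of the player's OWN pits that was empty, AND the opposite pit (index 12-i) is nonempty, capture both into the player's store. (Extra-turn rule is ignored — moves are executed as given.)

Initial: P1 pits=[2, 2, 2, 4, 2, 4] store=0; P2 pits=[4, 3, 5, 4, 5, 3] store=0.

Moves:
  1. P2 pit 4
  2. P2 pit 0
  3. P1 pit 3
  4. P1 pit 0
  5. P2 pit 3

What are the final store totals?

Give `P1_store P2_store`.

Answer: 8 6

Derivation:
Move 1: P2 pit4 -> P1=[3,3,3,4,2,4](0) P2=[4,3,5,4,0,4](1)
Move 2: P2 pit0 -> P1=[3,0,3,4,2,4](0) P2=[0,4,6,5,0,4](5)
Move 3: P1 pit3 -> P1=[3,0,3,0,3,5](1) P2=[1,4,6,5,0,4](5)
Move 4: P1 pit0 -> P1=[0,1,4,0,3,5](8) P2=[1,4,0,5,0,4](5)
Move 5: P2 pit3 -> P1=[1,2,4,0,3,5](8) P2=[1,4,0,0,1,5](6)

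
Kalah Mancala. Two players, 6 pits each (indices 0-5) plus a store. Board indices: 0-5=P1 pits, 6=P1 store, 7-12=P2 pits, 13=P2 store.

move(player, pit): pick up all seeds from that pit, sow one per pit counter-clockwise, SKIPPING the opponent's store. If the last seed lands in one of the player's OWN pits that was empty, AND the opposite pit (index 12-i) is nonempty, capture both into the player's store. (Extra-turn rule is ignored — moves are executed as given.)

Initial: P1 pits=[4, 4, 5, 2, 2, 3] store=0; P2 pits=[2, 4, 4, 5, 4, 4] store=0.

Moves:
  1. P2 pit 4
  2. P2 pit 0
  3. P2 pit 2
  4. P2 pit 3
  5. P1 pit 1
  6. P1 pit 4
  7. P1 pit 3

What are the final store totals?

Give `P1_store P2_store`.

Move 1: P2 pit4 -> P1=[5,5,5,2,2,3](0) P2=[2,4,4,5,0,5](1)
Move 2: P2 pit0 -> P1=[5,5,5,2,2,3](0) P2=[0,5,5,5,0,5](1)
Move 3: P2 pit2 -> P1=[6,5,5,2,2,3](0) P2=[0,5,0,6,1,6](2)
Move 4: P2 pit3 -> P1=[7,6,6,2,2,3](0) P2=[0,5,0,0,2,7](3)
Move 5: P1 pit1 -> P1=[7,0,7,3,3,4](1) P2=[1,5,0,0,2,7](3)
Move 6: P1 pit4 -> P1=[7,0,7,3,0,5](2) P2=[2,5,0,0,2,7](3)
Move 7: P1 pit3 -> P1=[7,0,7,0,1,6](3) P2=[2,5,0,0,2,7](3)

Answer: 3 3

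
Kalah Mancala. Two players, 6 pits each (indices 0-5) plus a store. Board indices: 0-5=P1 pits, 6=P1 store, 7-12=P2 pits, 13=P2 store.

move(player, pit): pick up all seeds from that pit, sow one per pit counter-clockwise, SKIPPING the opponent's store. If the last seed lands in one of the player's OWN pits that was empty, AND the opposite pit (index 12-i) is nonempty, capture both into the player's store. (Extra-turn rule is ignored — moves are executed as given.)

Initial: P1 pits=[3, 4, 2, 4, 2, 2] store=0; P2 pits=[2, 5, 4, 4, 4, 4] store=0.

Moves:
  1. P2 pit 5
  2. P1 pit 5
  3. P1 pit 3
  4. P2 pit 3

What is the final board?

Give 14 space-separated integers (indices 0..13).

Answer: 5 5 3 0 3 1 2 4 5 4 0 5 1 2

Derivation:
Move 1: P2 pit5 -> P1=[4,5,3,4,2,2](0) P2=[2,5,4,4,4,0](1)
Move 2: P1 pit5 -> P1=[4,5,3,4,2,0](1) P2=[3,5,4,4,4,0](1)
Move 3: P1 pit3 -> P1=[4,5,3,0,3,1](2) P2=[4,5,4,4,4,0](1)
Move 4: P2 pit3 -> P1=[5,5,3,0,3,1](2) P2=[4,5,4,0,5,1](2)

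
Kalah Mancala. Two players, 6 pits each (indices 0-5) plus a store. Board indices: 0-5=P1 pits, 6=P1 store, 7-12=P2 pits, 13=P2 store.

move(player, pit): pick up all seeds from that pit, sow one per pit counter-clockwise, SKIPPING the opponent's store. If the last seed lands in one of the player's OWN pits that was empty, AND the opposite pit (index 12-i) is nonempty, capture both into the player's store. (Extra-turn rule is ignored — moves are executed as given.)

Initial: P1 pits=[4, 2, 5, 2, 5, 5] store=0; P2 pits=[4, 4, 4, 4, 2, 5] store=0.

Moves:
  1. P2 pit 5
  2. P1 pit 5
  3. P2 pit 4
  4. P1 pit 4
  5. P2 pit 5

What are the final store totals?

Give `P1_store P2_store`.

Move 1: P2 pit5 -> P1=[5,3,6,3,5,5](0) P2=[4,4,4,4,2,0](1)
Move 2: P1 pit5 -> P1=[5,3,6,3,5,0](1) P2=[5,5,5,5,2,0](1)
Move 3: P2 pit4 -> P1=[5,3,6,3,5,0](1) P2=[5,5,5,5,0,1](2)
Move 4: P1 pit4 -> P1=[5,3,6,3,0,1](2) P2=[6,6,6,5,0,1](2)
Move 5: P2 pit5 -> P1=[5,3,6,3,0,1](2) P2=[6,6,6,5,0,0](3)

Answer: 2 3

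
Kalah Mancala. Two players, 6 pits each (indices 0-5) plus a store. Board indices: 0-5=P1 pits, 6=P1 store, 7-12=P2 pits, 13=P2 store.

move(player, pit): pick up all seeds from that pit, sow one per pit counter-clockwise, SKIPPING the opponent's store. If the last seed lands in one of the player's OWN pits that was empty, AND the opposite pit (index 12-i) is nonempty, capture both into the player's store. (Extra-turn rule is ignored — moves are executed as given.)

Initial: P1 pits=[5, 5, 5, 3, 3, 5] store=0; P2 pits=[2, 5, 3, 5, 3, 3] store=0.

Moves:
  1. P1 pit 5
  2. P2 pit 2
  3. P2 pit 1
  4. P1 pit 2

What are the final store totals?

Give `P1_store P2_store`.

Move 1: P1 pit5 -> P1=[5,5,5,3,3,0](1) P2=[3,6,4,6,3,3](0)
Move 2: P2 pit2 -> P1=[5,5,5,3,3,0](1) P2=[3,6,0,7,4,4](1)
Move 3: P2 pit1 -> P1=[6,5,5,3,3,0](1) P2=[3,0,1,8,5,5](2)
Move 4: P1 pit2 -> P1=[6,5,0,4,4,1](2) P2=[4,0,1,8,5,5](2)

Answer: 2 2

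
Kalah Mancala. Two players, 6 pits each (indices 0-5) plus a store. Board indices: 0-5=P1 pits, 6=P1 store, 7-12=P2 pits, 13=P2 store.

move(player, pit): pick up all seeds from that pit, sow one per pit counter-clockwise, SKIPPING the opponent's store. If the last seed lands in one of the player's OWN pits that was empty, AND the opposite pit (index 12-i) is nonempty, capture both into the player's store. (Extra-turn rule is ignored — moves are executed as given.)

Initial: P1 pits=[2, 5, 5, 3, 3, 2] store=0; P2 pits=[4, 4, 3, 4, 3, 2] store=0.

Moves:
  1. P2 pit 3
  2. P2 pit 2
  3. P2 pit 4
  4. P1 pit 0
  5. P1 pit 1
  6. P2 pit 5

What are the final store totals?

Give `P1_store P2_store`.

Move 1: P2 pit3 -> P1=[3,5,5,3,3,2](0) P2=[4,4,3,0,4,3](1)
Move 2: P2 pit2 -> P1=[3,5,5,3,3,2](0) P2=[4,4,0,1,5,4](1)
Move 3: P2 pit4 -> P1=[4,6,6,3,3,2](0) P2=[4,4,0,1,0,5](2)
Move 4: P1 pit0 -> P1=[0,7,7,4,4,2](0) P2=[4,4,0,1,0,5](2)
Move 5: P1 pit1 -> P1=[0,0,8,5,5,3](1) P2=[5,5,0,1,0,5](2)
Move 6: P2 pit5 -> P1=[1,1,9,6,5,3](1) P2=[5,5,0,1,0,0](3)

Answer: 1 3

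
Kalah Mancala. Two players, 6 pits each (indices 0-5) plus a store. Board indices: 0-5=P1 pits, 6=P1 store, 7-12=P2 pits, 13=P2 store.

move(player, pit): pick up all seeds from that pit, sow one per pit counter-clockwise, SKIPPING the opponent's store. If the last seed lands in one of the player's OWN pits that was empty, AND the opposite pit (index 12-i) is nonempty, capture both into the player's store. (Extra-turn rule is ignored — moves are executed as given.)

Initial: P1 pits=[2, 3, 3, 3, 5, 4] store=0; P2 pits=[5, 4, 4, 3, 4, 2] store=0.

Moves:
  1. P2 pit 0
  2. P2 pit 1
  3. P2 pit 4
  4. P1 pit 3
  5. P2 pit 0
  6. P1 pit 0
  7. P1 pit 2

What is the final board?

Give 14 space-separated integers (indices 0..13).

Answer: 0 5 0 1 1 6 9 1 0 0 5 0 5 9

Derivation:
Move 1: P2 pit0 -> P1=[2,3,3,3,5,4](0) P2=[0,5,5,4,5,3](0)
Move 2: P2 pit1 -> P1=[2,3,3,3,5,4](0) P2=[0,0,6,5,6,4](1)
Move 3: P2 pit4 -> P1=[3,4,4,4,5,4](0) P2=[0,0,6,5,0,5](2)
Move 4: P1 pit3 -> P1=[3,4,4,0,6,5](1) P2=[1,0,6,5,0,5](2)
Move 5: P2 pit0 -> P1=[3,4,4,0,0,5](1) P2=[0,0,6,5,0,5](9)
Move 6: P1 pit0 -> P1=[0,5,5,0,0,5](8) P2=[0,0,0,5,0,5](9)
Move 7: P1 pit2 -> P1=[0,5,0,1,1,6](9) P2=[1,0,0,5,0,5](9)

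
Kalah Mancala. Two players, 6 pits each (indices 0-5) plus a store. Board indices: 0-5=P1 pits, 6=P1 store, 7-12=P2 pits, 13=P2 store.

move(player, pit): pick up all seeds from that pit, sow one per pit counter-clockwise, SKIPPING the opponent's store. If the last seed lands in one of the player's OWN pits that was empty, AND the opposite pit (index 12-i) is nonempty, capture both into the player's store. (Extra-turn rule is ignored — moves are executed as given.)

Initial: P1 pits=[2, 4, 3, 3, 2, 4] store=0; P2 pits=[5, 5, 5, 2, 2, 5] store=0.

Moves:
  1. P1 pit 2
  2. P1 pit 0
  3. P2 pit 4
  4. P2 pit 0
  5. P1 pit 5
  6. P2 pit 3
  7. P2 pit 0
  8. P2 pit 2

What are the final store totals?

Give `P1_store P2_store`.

Move 1: P1 pit2 -> P1=[2,4,0,4,3,5](0) P2=[5,5,5,2,2,5](0)
Move 2: P1 pit0 -> P1=[0,5,0,4,3,5](3) P2=[5,5,5,0,2,5](0)
Move 3: P2 pit4 -> P1=[0,5,0,4,3,5](3) P2=[5,5,5,0,0,6](1)
Move 4: P2 pit0 -> P1=[0,5,0,4,3,5](3) P2=[0,6,6,1,1,7](1)
Move 5: P1 pit5 -> P1=[0,5,0,4,3,0](4) P2=[1,7,7,2,1,7](1)
Move 6: P2 pit3 -> P1=[0,5,0,4,3,0](4) P2=[1,7,7,0,2,8](1)
Move 7: P2 pit0 -> P1=[0,5,0,4,3,0](4) P2=[0,8,7,0,2,8](1)
Move 8: P2 pit2 -> P1=[1,6,1,4,3,0](4) P2=[0,8,0,1,3,9](2)

Answer: 4 2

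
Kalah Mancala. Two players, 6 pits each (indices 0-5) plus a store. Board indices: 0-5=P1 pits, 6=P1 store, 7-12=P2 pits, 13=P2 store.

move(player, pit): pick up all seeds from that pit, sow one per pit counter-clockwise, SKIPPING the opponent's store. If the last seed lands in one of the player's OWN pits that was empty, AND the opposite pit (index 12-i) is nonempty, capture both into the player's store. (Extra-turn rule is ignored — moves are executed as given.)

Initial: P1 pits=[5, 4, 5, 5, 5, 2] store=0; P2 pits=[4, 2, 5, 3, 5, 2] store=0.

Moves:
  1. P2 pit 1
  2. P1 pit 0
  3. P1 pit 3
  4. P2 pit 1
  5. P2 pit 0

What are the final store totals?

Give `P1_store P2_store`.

Answer: 1 0

Derivation:
Move 1: P2 pit1 -> P1=[5,4,5,5,5,2](0) P2=[4,0,6,4,5,2](0)
Move 2: P1 pit0 -> P1=[0,5,6,6,6,3](0) P2=[4,0,6,4,5,2](0)
Move 3: P1 pit3 -> P1=[0,5,6,0,7,4](1) P2=[5,1,7,4,5,2](0)
Move 4: P2 pit1 -> P1=[0,5,6,0,7,4](1) P2=[5,0,8,4,5,2](0)
Move 5: P2 pit0 -> P1=[0,5,6,0,7,4](1) P2=[0,1,9,5,6,3](0)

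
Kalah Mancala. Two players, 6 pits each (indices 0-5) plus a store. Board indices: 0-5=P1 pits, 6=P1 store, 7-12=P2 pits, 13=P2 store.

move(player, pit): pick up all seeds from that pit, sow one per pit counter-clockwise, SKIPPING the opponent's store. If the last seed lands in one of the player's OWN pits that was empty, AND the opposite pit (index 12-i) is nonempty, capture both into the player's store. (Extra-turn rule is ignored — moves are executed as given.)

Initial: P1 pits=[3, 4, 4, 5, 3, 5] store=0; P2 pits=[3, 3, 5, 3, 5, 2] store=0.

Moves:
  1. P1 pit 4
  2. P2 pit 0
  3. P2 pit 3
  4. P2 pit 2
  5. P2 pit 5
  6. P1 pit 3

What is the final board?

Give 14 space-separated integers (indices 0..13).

Move 1: P1 pit4 -> P1=[3,4,4,5,0,6](1) P2=[4,3,5,3,5,2](0)
Move 2: P2 pit0 -> P1=[3,4,4,5,0,6](1) P2=[0,4,6,4,6,2](0)
Move 3: P2 pit3 -> P1=[4,4,4,5,0,6](1) P2=[0,4,6,0,7,3](1)
Move 4: P2 pit2 -> P1=[5,5,4,5,0,6](1) P2=[0,4,0,1,8,4](2)
Move 5: P2 pit5 -> P1=[6,6,5,5,0,6](1) P2=[0,4,0,1,8,0](3)
Move 6: P1 pit3 -> P1=[6,6,5,0,1,7](2) P2=[1,5,0,1,8,0](3)

Answer: 6 6 5 0 1 7 2 1 5 0 1 8 0 3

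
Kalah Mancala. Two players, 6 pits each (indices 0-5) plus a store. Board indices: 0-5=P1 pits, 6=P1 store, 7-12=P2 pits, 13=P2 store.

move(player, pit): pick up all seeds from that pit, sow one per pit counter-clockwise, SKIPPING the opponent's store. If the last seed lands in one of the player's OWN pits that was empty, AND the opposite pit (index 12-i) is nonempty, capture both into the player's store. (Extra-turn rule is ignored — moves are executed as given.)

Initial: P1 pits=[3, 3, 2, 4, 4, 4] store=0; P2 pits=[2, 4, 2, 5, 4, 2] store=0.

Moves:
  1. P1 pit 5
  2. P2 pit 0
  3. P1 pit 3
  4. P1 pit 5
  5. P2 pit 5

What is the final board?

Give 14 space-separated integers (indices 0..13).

Move 1: P1 pit5 -> P1=[3,3,2,4,4,0](1) P2=[3,5,3,5,4,2](0)
Move 2: P2 pit0 -> P1=[3,3,2,4,4,0](1) P2=[0,6,4,6,4,2](0)
Move 3: P1 pit3 -> P1=[3,3,2,0,5,1](2) P2=[1,6,4,6,4,2](0)
Move 4: P1 pit5 -> P1=[3,3,2,0,5,0](3) P2=[1,6,4,6,4,2](0)
Move 5: P2 pit5 -> P1=[4,3,2,0,5,0](3) P2=[1,6,4,6,4,0](1)

Answer: 4 3 2 0 5 0 3 1 6 4 6 4 0 1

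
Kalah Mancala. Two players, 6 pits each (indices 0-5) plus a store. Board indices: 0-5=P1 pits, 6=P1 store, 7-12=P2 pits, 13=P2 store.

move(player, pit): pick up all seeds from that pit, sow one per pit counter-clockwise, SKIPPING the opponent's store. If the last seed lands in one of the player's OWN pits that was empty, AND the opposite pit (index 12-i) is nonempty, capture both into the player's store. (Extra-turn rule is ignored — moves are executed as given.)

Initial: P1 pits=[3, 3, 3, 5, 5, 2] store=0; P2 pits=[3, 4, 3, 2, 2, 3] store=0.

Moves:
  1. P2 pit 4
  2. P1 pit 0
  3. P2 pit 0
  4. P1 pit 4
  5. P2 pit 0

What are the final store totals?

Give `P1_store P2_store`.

Move 1: P2 pit4 -> P1=[3,3,3,5,5,2](0) P2=[3,4,3,2,0,4](1)
Move 2: P1 pit0 -> P1=[0,4,4,6,5,2](0) P2=[3,4,3,2,0,4](1)
Move 3: P2 pit0 -> P1=[0,4,4,6,5,2](0) P2=[0,5,4,3,0,4](1)
Move 4: P1 pit4 -> P1=[0,4,4,6,0,3](1) P2=[1,6,5,3,0,4](1)
Move 5: P2 pit0 -> P1=[0,4,4,6,0,3](1) P2=[0,7,5,3,0,4](1)

Answer: 1 1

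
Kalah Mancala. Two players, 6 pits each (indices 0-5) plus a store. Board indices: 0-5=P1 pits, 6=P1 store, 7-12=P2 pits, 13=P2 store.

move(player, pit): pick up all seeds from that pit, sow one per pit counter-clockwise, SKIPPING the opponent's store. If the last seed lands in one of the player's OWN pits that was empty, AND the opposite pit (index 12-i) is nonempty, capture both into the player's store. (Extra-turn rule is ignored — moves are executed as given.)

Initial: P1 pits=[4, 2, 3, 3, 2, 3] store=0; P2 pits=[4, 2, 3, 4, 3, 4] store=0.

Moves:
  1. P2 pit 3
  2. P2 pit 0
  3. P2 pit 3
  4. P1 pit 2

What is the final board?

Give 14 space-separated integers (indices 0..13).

Answer: 5 2 0 4 3 4 0 0 3 4 0 6 5 1

Derivation:
Move 1: P2 pit3 -> P1=[5,2,3,3,2,3](0) P2=[4,2,3,0,4,5](1)
Move 2: P2 pit0 -> P1=[5,2,3,3,2,3](0) P2=[0,3,4,1,5,5](1)
Move 3: P2 pit3 -> P1=[5,2,3,3,2,3](0) P2=[0,3,4,0,6,5](1)
Move 4: P1 pit2 -> P1=[5,2,0,4,3,4](0) P2=[0,3,4,0,6,5](1)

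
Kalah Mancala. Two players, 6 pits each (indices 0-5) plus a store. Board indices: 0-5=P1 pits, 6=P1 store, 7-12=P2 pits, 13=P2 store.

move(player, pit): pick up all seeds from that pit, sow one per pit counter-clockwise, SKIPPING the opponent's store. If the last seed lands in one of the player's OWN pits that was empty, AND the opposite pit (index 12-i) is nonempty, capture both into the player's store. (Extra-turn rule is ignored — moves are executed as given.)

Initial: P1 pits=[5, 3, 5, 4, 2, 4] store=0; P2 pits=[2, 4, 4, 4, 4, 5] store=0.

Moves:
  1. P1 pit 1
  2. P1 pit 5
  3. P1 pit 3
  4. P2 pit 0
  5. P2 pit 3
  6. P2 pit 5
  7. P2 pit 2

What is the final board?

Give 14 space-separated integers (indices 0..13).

Move 1: P1 pit1 -> P1=[5,0,6,5,3,4](0) P2=[2,4,4,4,4,5](0)
Move 2: P1 pit5 -> P1=[5,0,6,5,3,0](1) P2=[3,5,5,4,4,5](0)
Move 3: P1 pit3 -> P1=[5,0,6,0,4,1](2) P2=[4,6,5,4,4,5](0)
Move 4: P2 pit0 -> P1=[5,0,6,0,4,1](2) P2=[0,7,6,5,5,5](0)
Move 5: P2 pit3 -> P1=[6,1,6,0,4,1](2) P2=[0,7,6,0,6,6](1)
Move 6: P2 pit5 -> P1=[7,2,7,1,5,1](2) P2=[0,7,6,0,6,0](2)
Move 7: P2 pit2 -> P1=[8,3,7,1,5,1](2) P2=[0,7,0,1,7,1](3)

Answer: 8 3 7 1 5 1 2 0 7 0 1 7 1 3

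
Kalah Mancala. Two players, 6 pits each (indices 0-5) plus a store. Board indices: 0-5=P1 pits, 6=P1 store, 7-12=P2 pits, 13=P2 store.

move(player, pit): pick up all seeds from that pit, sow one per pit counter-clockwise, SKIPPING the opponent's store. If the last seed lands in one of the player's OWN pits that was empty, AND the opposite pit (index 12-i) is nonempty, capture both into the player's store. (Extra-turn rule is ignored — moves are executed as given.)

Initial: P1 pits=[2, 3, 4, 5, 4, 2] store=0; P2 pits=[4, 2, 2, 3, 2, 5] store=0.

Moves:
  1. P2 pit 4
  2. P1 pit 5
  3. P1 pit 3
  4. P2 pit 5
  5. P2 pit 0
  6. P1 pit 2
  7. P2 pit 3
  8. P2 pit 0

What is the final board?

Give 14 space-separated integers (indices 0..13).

Answer: 4 4 0 2 7 2 3 0 5 3 0 2 2 4

Derivation:
Move 1: P2 pit4 -> P1=[2,3,4,5,4,2](0) P2=[4,2,2,3,0,6](1)
Move 2: P1 pit5 -> P1=[2,3,4,5,4,0](1) P2=[5,2,2,3,0,6](1)
Move 3: P1 pit3 -> P1=[2,3,4,0,5,1](2) P2=[6,3,2,3,0,6](1)
Move 4: P2 pit5 -> P1=[3,4,5,1,6,1](2) P2=[6,3,2,3,0,0](2)
Move 5: P2 pit0 -> P1=[3,4,5,1,6,1](2) P2=[0,4,3,4,1,1](3)
Move 6: P1 pit2 -> P1=[3,4,0,2,7,2](3) P2=[1,4,3,4,1,1](3)
Move 7: P2 pit3 -> P1=[4,4,0,2,7,2](3) P2=[1,4,3,0,2,2](4)
Move 8: P2 pit0 -> P1=[4,4,0,2,7,2](3) P2=[0,5,3,0,2,2](4)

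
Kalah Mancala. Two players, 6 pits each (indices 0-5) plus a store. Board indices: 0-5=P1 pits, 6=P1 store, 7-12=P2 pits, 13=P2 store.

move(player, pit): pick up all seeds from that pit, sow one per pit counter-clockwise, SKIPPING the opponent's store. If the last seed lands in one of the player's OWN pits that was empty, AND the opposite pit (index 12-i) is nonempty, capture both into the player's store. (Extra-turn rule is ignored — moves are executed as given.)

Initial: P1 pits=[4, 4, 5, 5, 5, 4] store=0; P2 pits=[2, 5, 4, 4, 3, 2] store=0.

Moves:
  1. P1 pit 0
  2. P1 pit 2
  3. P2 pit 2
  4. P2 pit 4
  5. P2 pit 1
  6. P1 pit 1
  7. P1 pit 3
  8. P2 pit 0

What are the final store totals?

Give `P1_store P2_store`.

Move 1: P1 pit0 -> P1=[0,5,6,6,6,4](0) P2=[2,5,4,4,3,2](0)
Move 2: P1 pit2 -> P1=[0,5,0,7,7,5](1) P2=[3,6,4,4,3,2](0)
Move 3: P2 pit2 -> P1=[0,5,0,7,7,5](1) P2=[3,6,0,5,4,3](1)
Move 4: P2 pit4 -> P1=[1,6,0,7,7,5](1) P2=[3,6,0,5,0,4](2)
Move 5: P2 pit1 -> P1=[2,6,0,7,7,5](1) P2=[3,0,1,6,1,5](3)
Move 6: P1 pit1 -> P1=[2,0,1,8,8,6](2) P2=[4,0,1,6,1,5](3)
Move 7: P1 pit3 -> P1=[2,0,1,0,9,7](3) P2=[5,1,2,7,2,5](3)
Move 8: P2 pit0 -> P1=[2,0,1,0,9,7](3) P2=[0,2,3,8,3,6](3)

Answer: 3 3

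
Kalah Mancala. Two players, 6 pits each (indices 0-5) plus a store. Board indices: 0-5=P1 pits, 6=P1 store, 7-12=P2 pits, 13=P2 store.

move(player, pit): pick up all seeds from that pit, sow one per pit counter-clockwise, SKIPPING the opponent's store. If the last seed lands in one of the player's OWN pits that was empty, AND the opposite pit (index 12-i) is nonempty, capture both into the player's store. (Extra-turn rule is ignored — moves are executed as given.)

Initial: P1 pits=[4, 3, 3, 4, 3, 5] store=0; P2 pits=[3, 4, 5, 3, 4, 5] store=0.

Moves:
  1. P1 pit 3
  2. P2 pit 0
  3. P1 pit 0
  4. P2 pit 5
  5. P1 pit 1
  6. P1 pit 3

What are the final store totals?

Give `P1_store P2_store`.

Answer: 3 1

Derivation:
Move 1: P1 pit3 -> P1=[4,3,3,0,4,6](1) P2=[4,4,5,3,4,5](0)
Move 2: P2 pit0 -> P1=[4,3,3,0,4,6](1) P2=[0,5,6,4,5,5](0)
Move 3: P1 pit0 -> P1=[0,4,4,1,5,6](1) P2=[0,5,6,4,5,5](0)
Move 4: P2 pit5 -> P1=[1,5,5,2,5,6](1) P2=[0,5,6,4,5,0](1)
Move 5: P1 pit1 -> P1=[1,0,6,3,6,7](2) P2=[0,5,6,4,5,0](1)
Move 6: P1 pit3 -> P1=[1,0,6,0,7,8](3) P2=[0,5,6,4,5,0](1)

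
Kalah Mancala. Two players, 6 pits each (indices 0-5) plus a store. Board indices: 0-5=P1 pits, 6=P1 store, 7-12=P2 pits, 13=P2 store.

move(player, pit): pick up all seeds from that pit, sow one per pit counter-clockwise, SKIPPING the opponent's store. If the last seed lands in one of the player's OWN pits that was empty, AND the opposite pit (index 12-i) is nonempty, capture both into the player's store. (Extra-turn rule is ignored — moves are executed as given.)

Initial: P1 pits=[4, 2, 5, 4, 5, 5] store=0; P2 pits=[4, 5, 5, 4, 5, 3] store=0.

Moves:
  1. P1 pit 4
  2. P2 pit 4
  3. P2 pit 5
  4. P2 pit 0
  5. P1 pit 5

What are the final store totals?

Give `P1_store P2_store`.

Move 1: P1 pit4 -> P1=[4,2,5,4,0,6](1) P2=[5,6,6,4,5,3](0)
Move 2: P2 pit4 -> P1=[5,3,6,4,0,6](1) P2=[5,6,6,4,0,4](1)
Move 3: P2 pit5 -> P1=[6,4,7,4,0,6](1) P2=[5,6,6,4,0,0](2)
Move 4: P2 pit0 -> P1=[0,4,7,4,0,6](1) P2=[0,7,7,5,1,0](9)
Move 5: P1 pit5 -> P1=[0,4,7,4,0,0](2) P2=[1,8,8,6,2,0](9)

Answer: 2 9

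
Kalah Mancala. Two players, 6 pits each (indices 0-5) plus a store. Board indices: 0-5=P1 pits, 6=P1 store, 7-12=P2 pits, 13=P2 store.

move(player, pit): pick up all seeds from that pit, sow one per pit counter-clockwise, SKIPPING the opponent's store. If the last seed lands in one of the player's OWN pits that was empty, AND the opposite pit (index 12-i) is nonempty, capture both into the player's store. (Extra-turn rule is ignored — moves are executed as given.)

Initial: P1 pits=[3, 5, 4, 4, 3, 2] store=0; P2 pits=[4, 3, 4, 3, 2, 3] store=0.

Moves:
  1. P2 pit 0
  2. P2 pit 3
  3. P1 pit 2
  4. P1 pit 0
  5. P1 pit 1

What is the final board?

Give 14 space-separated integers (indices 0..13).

Answer: 0 0 2 7 6 4 2 1 4 5 0 4 4 1

Derivation:
Move 1: P2 pit0 -> P1=[3,5,4,4,3,2](0) P2=[0,4,5,4,3,3](0)
Move 2: P2 pit3 -> P1=[4,5,4,4,3,2](0) P2=[0,4,5,0,4,4](1)
Move 3: P1 pit2 -> P1=[4,5,0,5,4,3](1) P2=[0,4,5,0,4,4](1)
Move 4: P1 pit0 -> P1=[0,6,1,6,5,3](1) P2=[0,4,5,0,4,4](1)
Move 5: P1 pit1 -> P1=[0,0,2,7,6,4](2) P2=[1,4,5,0,4,4](1)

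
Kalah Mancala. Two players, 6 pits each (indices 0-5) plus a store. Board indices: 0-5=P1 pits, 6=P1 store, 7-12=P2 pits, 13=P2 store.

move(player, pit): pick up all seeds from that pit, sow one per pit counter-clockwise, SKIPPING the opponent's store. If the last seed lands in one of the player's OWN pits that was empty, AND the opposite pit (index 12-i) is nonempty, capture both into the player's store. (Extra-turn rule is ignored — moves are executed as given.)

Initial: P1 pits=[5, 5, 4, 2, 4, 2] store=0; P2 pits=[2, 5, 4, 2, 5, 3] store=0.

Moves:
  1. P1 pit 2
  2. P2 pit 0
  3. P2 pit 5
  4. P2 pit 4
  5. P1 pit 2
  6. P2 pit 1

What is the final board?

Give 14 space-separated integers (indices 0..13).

Move 1: P1 pit2 -> P1=[5,5,0,3,5,3](1) P2=[2,5,4,2,5,3](0)
Move 2: P2 pit0 -> P1=[5,5,0,3,5,3](1) P2=[0,6,5,2,5,3](0)
Move 3: P2 pit5 -> P1=[6,6,0,3,5,3](1) P2=[0,6,5,2,5,0](1)
Move 4: P2 pit4 -> P1=[7,7,1,3,5,3](1) P2=[0,6,5,2,0,1](2)
Move 5: P1 pit2 -> P1=[7,7,0,4,5,3](1) P2=[0,6,5,2,0,1](2)
Move 6: P2 pit1 -> P1=[8,7,0,4,5,3](1) P2=[0,0,6,3,1,2](3)

Answer: 8 7 0 4 5 3 1 0 0 6 3 1 2 3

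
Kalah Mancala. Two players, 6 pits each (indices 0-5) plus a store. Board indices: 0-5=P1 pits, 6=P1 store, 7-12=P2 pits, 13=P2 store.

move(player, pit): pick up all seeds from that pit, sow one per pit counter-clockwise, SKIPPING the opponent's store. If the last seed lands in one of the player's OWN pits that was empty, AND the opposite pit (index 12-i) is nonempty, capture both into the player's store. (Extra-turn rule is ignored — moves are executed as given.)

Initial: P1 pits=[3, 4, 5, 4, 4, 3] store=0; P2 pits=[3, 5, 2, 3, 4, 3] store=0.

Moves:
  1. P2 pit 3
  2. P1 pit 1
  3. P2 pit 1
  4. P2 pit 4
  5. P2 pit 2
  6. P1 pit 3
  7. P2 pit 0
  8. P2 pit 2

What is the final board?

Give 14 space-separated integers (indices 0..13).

Move 1: P2 pit3 -> P1=[3,4,5,4,4,3](0) P2=[3,5,2,0,5,4](1)
Move 2: P1 pit1 -> P1=[3,0,6,5,5,4](0) P2=[3,5,2,0,5,4](1)
Move 3: P2 pit1 -> P1=[3,0,6,5,5,4](0) P2=[3,0,3,1,6,5](2)
Move 4: P2 pit4 -> P1=[4,1,7,6,5,4](0) P2=[3,0,3,1,0,6](3)
Move 5: P2 pit2 -> P1=[4,1,7,6,5,4](0) P2=[3,0,0,2,1,7](3)
Move 6: P1 pit3 -> P1=[4,1,7,0,6,5](1) P2=[4,1,1,2,1,7](3)
Move 7: P2 pit0 -> P1=[4,1,7,0,6,5](1) P2=[0,2,2,3,2,7](3)
Move 8: P2 pit2 -> P1=[4,1,7,0,6,5](1) P2=[0,2,0,4,3,7](3)

Answer: 4 1 7 0 6 5 1 0 2 0 4 3 7 3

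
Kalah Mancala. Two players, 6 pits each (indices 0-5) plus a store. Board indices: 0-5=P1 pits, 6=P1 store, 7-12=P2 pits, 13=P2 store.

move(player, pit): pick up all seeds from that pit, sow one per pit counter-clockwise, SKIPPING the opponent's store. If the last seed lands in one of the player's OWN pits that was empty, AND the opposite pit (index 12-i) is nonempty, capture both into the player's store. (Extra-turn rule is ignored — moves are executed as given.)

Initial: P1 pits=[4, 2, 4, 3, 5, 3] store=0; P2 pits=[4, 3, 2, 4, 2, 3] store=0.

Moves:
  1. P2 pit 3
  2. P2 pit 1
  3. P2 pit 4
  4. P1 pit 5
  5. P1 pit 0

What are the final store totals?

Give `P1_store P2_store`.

Answer: 2 2

Derivation:
Move 1: P2 pit3 -> P1=[5,2,4,3,5,3](0) P2=[4,3,2,0,3,4](1)
Move 2: P2 pit1 -> P1=[5,2,4,3,5,3](0) P2=[4,0,3,1,4,4](1)
Move 3: P2 pit4 -> P1=[6,3,4,3,5,3](0) P2=[4,0,3,1,0,5](2)
Move 4: P1 pit5 -> P1=[6,3,4,3,5,0](1) P2=[5,1,3,1,0,5](2)
Move 5: P1 pit0 -> P1=[0,4,5,4,6,1](2) P2=[5,1,3,1,0,5](2)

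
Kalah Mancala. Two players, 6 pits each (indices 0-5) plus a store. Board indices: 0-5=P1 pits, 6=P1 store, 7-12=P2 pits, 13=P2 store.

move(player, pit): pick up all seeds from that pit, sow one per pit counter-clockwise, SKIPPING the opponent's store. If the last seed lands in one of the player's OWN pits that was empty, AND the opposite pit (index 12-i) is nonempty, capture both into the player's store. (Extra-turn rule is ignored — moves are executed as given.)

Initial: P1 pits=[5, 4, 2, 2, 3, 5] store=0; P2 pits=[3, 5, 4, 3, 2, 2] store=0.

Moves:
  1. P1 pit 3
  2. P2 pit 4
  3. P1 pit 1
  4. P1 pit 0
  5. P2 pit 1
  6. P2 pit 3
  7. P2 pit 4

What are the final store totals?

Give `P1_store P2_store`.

Answer: 0 4

Derivation:
Move 1: P1 pit3 -> P1=[5,4,2,0,4,6](0) P2=[3,5,4,3,2,2](0)
Move 2: P2 pit4 -> P1=[5,4,2,0,4,6](0) P2=[3,5,4,3,0,3](1)
Move 3: P1 pit1 -> P1=[5,0,3,1,5,7](0) P2=[3,5,4,3,0,3](1)
Move 4: P1 pit0 -> P1=[0,1,4,2,6,8](0) P2=[3,5,4,3,0,3](1)
Move 5: P2 pit1 -> P1=[0,1,4,2,6,8](0) P2=[3,0,5,4,1,4](2)
Move 6: P2 pit3 -> P1=[1,1,4,2,6,8](0) P2=[3,0,5,0,2,5](3)
Move 7: P2 pit4 -> P1=[1,1,4,2,6,8](0) P2=[3,0,5,0,0,6](4)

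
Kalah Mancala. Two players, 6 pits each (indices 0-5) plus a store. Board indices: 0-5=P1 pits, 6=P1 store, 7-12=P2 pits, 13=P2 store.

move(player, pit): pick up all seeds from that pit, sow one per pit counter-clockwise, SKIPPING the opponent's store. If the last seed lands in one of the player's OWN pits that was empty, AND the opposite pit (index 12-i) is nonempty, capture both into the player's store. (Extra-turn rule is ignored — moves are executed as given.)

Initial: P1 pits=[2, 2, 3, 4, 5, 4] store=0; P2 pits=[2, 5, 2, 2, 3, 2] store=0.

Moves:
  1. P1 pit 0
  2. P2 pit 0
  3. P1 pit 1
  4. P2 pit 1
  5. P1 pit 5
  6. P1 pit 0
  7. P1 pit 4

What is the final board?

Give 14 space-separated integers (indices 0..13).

Answer: 0 0 5 5 0 1 7 2 2 6 4 0 3 1

Derivation:
Move 1: P1 pit0 -> P1=[0,3,4,4,5,4](0) P2=[2,5,2,2,3,2](0)
Move 2: P2 pit0 -> P1=[0,3,4,4,5,4](0) P2=[0,6,3,2,3,2](0)
Move 3: P1 pit1 -> P1=[0,0,5,5,6,4](0) P2=[0,6,3,2,3,2](0)
Move 4: P2 pit1 -> P1=[1,0,5,5,6,4](0) P2=[0,0,4,3,4,3](1)
Move 5: P1 pit5 -> P1=[1,0,5,5,6,0](1) P2=[1,1,5,3,4,3](1)
Move 6: P1 pit0 -> P1=[0,0,5,5,6,0](6) P2=[1,1,5,3,0,3](1)
Move 7: P1 pit4 -> P1=[0,0,5,5,0,1](7) P2=[2,2,6,4,0,3](1)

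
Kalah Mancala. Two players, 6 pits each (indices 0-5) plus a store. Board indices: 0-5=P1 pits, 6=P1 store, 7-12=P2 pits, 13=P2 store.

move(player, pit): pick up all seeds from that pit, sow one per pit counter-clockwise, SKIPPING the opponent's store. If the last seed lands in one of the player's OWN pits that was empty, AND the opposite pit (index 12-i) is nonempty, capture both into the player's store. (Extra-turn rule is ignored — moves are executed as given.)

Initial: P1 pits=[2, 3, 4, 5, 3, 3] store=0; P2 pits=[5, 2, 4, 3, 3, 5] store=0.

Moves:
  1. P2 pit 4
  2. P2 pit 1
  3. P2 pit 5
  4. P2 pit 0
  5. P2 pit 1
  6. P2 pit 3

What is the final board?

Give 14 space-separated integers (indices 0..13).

Move 1: P2 pit4 -> P1=[3,3,4,5,3,3](0) P2=[5,2,4,3,0,6](1)
Move 2: P2 pit1 -> P1=[3,3,4,5,3,3](0) P2=[5,0,5,4,0,6](1)
Move 3: P2 pit5 -> P1=[4,4,5,6,4,3](0) P2=[5,0,5,4,0,0](2)
Move 4: P2 pit0 -> P1=[0,4,5,6,4,3](0) P2=[0,1,6,5,1,0](7)
Move 5: P2 pit1 -> P1=[0,4,5,6,4,3](0) P2=[0,0,7,5,1,0](7)
Move 6: P2 pit3 -> P1=[1,5,5,6,4,3](0) P2=[0,0,7,0,2,1](8)

Answer: 1 5 5 6 4 3 0 0 0 7 0 2 1 8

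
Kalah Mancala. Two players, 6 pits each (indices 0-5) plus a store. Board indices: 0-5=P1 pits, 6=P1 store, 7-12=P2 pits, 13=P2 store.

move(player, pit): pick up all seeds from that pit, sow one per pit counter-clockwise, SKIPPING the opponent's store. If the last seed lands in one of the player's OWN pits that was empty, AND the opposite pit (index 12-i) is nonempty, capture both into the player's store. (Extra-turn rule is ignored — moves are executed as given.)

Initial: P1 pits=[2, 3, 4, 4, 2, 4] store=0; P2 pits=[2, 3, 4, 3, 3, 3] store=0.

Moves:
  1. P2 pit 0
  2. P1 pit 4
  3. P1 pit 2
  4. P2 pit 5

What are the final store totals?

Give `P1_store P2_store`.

Answer: 2 1

Derivation:
Move 1: P2 pit0 -> P1=[2,3,4,4,2,4](0) P2=[0,4,5,3,3,3](0)
Move 2: P1 pit4 -> P1=[2,3,4,4,0,5](1) P2=[0,4,5,3,3,3](0)
Move 3: P1 pit2 -> P1=[2,3,0,5,1,6](2) P2=[0,4,5,3,3,3](0)
Move 4: P2 pit5 -> P1=[3,4,0,5,1,6](2) P2=[0,4,5,3,3,0](1)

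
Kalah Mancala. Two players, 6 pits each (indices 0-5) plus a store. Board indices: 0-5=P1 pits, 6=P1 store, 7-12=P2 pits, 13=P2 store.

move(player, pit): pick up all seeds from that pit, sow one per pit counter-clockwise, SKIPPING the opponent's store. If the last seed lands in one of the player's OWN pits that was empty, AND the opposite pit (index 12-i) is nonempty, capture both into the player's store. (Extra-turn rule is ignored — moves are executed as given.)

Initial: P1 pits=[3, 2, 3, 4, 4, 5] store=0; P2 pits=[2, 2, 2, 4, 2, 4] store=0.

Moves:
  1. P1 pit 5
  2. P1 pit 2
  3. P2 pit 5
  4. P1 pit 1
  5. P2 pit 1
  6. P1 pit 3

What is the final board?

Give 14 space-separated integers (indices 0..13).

Answer: 4 0 2 0 7 1 6 1 1 5 6 3 0 1

Derivation:
Move 1: P1 pit5 -> P1=[3,2,3,4,4,0](1) P2=[3,3,3,5,2,4](0)
Move 2: P1 pit2 -> P1=[3,2,0,5,5,0](5) P2=[0,3,3,5,2,4](0)
Move 3: P2 pit5 -> P1=[4,3,1,5,5,0](5) P2=[0,3,3,5,2,0](1)
Move 4: P1 pit1 -> P1=[4,0,2,6,6,0](5) P2=[0,3,3,5,2,0](1)
Move 5: P2 pit1 -> P1=[4,0,2,6,6,0](5) P2=[0,0,4,6,3,0](1)
Move 6: P1 pit3 -> P1=[4,0,2,0,7,1](6) P2=[1,1,5,6,3,0](1)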